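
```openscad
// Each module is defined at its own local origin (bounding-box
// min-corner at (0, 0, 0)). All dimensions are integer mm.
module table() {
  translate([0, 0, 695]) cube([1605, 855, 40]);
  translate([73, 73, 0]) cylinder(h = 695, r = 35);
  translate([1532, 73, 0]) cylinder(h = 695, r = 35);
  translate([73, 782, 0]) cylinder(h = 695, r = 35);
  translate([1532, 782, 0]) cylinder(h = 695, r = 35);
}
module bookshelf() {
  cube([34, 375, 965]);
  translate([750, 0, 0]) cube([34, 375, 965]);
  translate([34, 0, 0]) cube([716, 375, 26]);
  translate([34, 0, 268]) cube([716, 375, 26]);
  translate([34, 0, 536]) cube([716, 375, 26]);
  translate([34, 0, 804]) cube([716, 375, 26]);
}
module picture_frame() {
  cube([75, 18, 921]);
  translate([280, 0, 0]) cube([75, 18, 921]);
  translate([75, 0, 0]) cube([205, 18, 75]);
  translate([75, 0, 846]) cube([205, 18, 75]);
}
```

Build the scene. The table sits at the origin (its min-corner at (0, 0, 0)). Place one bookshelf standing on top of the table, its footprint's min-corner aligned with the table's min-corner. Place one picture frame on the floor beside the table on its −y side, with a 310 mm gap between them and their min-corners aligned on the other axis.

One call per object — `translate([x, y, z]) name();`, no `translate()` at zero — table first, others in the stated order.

table();
translate([0, 0, 735]) bookshelf();
translate([0, -328, 0]) picture_frame();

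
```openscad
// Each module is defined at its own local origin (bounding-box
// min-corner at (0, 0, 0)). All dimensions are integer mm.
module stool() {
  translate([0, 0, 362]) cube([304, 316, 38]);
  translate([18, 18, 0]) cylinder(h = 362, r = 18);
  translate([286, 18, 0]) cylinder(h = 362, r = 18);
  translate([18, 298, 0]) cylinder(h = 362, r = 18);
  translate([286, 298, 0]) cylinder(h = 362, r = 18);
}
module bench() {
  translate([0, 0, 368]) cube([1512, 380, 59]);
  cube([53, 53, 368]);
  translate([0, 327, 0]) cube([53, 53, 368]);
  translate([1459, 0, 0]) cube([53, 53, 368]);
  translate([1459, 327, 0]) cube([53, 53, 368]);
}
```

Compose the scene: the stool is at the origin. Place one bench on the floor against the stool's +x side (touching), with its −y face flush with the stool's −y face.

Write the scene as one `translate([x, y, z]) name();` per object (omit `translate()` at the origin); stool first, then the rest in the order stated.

stool();
translate([304, 0, 0]) bench();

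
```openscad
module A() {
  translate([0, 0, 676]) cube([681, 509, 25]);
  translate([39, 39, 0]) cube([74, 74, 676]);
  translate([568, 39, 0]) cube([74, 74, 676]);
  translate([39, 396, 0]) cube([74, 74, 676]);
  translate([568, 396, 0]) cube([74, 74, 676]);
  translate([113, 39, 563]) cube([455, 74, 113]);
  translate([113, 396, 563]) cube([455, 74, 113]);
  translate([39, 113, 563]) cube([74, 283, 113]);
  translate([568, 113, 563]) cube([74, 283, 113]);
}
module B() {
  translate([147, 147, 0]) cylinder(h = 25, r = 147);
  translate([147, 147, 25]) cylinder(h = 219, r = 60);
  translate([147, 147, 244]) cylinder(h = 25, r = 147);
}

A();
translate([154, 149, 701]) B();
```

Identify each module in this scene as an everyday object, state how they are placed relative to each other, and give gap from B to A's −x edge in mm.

The spool's min-x is at 154; the table's min-x is 0; gap = 154 mm.

A is a table. B is a spool. The spool is on top of the table. The gap from the spool to the table's −x edge is 154 mm.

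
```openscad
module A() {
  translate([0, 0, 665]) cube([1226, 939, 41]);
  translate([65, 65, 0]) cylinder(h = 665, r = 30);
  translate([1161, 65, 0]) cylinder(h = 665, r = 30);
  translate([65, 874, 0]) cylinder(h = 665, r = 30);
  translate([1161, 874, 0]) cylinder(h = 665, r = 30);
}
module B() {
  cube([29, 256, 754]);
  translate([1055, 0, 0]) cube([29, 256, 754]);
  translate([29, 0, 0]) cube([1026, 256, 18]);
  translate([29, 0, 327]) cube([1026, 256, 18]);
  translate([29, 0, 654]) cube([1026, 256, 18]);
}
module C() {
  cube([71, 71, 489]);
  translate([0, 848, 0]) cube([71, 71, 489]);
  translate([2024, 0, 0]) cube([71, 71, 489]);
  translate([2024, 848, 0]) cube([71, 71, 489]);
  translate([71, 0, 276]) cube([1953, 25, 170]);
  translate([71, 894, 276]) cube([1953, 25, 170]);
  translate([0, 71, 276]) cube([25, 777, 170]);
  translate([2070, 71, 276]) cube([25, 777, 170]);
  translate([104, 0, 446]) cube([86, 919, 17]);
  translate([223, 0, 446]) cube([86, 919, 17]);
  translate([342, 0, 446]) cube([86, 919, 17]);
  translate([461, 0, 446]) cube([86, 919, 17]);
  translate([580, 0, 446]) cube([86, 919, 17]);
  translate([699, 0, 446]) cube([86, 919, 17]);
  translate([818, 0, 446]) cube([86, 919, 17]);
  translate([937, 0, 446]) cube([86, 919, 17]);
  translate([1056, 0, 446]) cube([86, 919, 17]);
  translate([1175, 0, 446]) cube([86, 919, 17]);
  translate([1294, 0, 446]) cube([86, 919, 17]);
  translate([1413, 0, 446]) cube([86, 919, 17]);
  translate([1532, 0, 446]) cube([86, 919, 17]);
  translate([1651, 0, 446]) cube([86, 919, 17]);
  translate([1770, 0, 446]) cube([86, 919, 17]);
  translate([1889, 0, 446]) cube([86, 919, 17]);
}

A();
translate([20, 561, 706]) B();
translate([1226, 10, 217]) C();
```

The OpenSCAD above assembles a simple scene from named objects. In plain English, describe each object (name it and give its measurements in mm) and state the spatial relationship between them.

A is a table with a 1226×939 mm rectangular top, 41 mm thick, top surface at z = 706 mm, supported by four round legs of 60 mm diameter, each leg's bounding box inset 35 mm from the nearest pair of top edges, running from the floor.

B is a bookshelf 1084 mm wide overall, 256 mm deep and 754 mm tall. The two sides are 29 mm thick vertical panels. 3 horizontal shelves of 18 mm thickness span between the inner faces of the sides; the lowest shelf sits on the floor and shelves are stacked with a clear vertical gap of 309 mm between each pair.

C is a bed frame 2095 mm long (x) by 919 mm wide (y). Four 71×71 mm corner posts, 489 mm tall, at the corners of the footprint. Four rails of 25 mm thickness and 170 mm height run between adjacent posts with their undersides at z = 276 mm, their outer faces flush with the outside of the frame (the two x-running rails run between the posts' inner faces; the two y-running rails run between the posts' inner faces). 16 slats, each 86 mm wide (x) and 17 mm thick, lie across the top of the two x-running rails, running the full 919 mm width of the frame in y; the slats are evenly spaced along x between the inner faces of the end posts with equal gaps (rounded down to the nearest mm) at the −x end and between each pair — any rounding remainder accumulates at the +x end.

The bookshelf is on top of the table. The bed frame is beside the table with their tops flush at z = 706.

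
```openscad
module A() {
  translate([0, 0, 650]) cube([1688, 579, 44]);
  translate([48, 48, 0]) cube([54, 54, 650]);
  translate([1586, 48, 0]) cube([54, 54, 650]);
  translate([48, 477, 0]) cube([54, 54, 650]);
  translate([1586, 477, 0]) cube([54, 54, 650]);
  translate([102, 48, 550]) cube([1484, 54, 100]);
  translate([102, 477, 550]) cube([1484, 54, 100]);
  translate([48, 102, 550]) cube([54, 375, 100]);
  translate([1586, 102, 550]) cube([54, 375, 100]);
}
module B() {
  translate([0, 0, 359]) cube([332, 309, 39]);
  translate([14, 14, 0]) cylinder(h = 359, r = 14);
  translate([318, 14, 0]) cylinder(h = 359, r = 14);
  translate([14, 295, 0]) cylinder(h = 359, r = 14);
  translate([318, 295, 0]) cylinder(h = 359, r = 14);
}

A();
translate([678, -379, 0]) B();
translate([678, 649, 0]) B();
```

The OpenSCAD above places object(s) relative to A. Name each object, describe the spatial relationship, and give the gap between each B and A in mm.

A is a table. B is a stool. Two stools sit around the table at the −y, +y sides. The gap between each stool and the table is 70 mm.

Each stool's nearest face is 70 mm from the table's bounding box.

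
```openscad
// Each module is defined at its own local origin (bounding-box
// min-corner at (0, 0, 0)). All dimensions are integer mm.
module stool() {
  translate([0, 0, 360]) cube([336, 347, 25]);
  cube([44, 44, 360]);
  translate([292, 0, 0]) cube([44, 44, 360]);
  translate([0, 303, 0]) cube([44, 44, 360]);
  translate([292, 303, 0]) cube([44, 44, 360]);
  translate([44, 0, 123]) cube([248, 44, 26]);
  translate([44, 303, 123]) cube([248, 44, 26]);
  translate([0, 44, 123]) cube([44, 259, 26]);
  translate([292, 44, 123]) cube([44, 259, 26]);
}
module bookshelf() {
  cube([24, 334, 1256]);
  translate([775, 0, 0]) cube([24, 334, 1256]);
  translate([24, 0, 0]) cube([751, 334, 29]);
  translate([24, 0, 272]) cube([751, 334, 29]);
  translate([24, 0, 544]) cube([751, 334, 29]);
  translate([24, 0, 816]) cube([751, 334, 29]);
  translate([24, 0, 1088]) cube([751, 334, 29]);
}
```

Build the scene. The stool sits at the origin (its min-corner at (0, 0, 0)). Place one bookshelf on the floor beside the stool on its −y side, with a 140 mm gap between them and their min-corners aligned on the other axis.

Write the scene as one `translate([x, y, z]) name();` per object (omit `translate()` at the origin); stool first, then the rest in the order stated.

stool();
translate([0, -474, 0]) bookshelf();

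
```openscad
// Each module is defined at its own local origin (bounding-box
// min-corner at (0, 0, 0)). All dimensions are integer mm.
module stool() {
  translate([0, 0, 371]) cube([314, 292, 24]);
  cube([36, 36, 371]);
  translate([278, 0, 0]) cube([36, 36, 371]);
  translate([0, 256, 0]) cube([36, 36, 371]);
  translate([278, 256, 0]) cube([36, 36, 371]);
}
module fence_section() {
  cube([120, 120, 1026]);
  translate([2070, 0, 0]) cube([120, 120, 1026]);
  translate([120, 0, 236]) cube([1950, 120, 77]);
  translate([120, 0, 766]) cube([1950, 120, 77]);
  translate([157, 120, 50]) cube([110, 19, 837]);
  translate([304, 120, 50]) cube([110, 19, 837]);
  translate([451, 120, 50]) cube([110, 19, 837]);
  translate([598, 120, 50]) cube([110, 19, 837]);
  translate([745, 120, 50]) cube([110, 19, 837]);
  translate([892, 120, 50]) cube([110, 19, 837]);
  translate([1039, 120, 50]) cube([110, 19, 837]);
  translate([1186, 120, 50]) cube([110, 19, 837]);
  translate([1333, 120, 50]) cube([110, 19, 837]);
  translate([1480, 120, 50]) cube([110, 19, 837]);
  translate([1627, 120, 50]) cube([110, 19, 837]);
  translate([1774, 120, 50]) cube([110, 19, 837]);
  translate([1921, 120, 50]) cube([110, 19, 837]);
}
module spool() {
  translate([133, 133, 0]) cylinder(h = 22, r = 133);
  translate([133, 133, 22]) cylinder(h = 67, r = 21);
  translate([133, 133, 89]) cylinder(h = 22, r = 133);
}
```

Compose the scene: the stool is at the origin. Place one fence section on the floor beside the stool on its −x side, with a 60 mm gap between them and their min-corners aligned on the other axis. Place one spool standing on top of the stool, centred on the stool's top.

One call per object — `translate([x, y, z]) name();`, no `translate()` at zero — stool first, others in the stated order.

stool();
translate([-2250, 0, 0]) fence_section();
translate([24, 13, 395]) spool();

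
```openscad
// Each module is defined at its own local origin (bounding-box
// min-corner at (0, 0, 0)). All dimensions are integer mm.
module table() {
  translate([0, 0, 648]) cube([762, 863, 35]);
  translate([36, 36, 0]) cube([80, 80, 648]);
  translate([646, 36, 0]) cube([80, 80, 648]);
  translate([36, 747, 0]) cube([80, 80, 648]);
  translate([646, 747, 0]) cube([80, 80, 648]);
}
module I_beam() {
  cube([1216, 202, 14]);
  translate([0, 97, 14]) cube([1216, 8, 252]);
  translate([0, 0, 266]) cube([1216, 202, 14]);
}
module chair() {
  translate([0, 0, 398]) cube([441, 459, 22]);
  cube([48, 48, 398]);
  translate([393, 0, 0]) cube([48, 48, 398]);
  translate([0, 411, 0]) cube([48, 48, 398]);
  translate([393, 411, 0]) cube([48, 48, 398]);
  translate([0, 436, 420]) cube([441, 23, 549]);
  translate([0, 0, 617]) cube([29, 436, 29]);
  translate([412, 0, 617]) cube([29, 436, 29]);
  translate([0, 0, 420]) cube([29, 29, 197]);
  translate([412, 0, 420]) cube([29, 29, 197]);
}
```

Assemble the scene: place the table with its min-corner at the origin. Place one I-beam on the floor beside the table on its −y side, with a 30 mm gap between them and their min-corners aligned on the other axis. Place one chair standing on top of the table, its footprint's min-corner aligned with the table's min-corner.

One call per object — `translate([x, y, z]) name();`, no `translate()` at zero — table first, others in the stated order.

table();
translate([0, -232, 0]) I_beam();
translate([0, 0, 683]) chair();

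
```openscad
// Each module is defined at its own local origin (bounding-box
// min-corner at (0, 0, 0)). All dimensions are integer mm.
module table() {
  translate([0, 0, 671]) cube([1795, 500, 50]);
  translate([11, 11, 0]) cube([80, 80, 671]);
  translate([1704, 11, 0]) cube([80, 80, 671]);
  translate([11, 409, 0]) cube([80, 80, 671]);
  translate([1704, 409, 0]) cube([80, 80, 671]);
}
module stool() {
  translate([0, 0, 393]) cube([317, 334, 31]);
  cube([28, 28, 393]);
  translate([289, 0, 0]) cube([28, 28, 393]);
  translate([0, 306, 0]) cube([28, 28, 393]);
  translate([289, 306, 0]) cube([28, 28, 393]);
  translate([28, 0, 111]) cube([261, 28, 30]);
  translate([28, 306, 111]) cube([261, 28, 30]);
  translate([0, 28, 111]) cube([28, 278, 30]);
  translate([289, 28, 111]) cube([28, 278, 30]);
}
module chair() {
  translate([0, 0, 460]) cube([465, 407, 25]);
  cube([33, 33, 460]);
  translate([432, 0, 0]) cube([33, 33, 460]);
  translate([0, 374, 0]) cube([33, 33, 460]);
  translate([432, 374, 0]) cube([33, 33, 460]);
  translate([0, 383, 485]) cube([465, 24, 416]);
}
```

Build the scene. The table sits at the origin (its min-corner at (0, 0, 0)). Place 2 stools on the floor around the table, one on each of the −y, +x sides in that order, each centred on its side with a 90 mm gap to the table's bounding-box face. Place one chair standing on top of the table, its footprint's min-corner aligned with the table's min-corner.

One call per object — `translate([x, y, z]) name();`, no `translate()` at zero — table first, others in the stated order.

table();
translate([739, -424, 0]) stool();
translate([1885, 83, 0]) stool();
translate([0, 0, 721]) chair();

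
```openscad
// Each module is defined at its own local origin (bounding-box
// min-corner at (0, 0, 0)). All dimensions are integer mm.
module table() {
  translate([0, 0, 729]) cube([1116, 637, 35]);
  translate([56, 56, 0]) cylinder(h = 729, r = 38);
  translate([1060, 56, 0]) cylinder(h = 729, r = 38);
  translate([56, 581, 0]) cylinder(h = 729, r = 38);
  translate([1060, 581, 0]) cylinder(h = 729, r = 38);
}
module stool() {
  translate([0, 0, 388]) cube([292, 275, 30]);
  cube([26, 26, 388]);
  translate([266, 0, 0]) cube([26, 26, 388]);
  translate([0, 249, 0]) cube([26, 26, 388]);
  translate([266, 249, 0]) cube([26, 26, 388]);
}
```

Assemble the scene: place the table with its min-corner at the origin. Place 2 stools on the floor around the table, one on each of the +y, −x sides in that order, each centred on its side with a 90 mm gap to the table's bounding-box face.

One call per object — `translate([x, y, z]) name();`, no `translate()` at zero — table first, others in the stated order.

table();
translate([412, 727, 0]) stool();
translate([-382, 181, 0]) stool();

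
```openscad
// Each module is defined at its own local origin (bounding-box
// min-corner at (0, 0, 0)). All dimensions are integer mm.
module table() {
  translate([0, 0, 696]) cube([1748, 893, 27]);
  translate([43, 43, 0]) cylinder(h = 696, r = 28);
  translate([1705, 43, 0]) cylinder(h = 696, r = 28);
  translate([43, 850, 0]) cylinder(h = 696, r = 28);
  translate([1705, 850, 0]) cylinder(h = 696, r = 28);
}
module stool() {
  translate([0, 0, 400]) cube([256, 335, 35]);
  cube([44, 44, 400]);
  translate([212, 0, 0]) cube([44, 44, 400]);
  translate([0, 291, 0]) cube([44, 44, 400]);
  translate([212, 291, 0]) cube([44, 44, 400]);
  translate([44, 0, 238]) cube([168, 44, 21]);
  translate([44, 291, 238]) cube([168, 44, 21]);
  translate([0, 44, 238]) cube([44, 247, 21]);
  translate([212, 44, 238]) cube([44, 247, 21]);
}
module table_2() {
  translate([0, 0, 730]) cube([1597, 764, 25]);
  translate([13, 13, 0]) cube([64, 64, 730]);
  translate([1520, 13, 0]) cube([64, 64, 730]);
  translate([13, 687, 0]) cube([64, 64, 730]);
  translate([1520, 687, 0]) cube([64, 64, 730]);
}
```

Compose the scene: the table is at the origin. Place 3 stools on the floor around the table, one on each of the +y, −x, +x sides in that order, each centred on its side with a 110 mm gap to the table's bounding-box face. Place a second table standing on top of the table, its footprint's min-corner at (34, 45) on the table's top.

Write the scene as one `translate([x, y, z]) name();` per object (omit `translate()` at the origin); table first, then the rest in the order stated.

table();
translate([746, 1003, 0]) stool();
translate([-366, 279, 0]) stool();
translate([1858, 279, 0]) stool();
translate([34, 45, 723]) table_2();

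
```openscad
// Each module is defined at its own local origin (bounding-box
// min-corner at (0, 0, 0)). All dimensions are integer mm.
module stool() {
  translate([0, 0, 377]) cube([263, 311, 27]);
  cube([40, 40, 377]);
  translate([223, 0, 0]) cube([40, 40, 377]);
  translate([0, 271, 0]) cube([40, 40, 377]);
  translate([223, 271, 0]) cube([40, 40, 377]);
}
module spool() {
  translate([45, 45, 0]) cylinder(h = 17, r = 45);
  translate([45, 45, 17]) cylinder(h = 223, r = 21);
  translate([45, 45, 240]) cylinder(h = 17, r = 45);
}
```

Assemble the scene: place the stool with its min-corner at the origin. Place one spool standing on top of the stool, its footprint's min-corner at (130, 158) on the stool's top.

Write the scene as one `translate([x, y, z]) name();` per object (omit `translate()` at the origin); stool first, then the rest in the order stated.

stool();
translate([130, 158, 404]) spool();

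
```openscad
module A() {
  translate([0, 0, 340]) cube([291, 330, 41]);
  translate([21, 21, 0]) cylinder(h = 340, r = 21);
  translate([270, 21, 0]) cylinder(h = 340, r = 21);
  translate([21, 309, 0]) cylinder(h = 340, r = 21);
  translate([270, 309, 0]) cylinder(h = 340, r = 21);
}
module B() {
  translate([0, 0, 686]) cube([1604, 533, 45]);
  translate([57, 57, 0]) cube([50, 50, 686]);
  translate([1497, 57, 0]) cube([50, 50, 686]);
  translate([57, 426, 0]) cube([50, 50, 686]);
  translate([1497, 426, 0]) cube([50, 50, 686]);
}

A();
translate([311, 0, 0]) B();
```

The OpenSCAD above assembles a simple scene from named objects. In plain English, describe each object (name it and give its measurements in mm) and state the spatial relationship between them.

A is a four-legged stool. The seat is 291×330 mm, 41 mm thick, top at z = 381 mm. It stands on four round legs, each 42 mm in diameter, from z = 0 to the seat underside, each leg's axis is inset half a diameter from the nearest pair of seat edges (so the leg's bounding box is flush with the corner).

B is a table: top 1604 mm (x) × 533 mm (y), 45 mm thick, upper face at z = 731 mm, on four 50×50 mm square legs, each inset 57 mm from the nearest pair of top edges, running from z = 0 to the bottom of the top.

The table is on the floor beside the stool on its +x side.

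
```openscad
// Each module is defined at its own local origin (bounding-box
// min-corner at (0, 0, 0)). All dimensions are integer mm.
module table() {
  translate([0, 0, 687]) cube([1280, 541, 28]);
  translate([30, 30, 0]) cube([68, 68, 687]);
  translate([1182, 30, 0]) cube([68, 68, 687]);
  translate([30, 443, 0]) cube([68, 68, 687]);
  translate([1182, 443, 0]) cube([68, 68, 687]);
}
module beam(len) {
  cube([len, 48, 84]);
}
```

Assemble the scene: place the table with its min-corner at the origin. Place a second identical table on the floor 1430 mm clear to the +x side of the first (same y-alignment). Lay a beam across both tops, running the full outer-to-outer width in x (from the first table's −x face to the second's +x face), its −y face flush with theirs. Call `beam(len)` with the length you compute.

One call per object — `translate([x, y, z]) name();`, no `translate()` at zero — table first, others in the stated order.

table();
translate([2710, 0, 0]) table();
translate([0, 0, 715]) beam(3990);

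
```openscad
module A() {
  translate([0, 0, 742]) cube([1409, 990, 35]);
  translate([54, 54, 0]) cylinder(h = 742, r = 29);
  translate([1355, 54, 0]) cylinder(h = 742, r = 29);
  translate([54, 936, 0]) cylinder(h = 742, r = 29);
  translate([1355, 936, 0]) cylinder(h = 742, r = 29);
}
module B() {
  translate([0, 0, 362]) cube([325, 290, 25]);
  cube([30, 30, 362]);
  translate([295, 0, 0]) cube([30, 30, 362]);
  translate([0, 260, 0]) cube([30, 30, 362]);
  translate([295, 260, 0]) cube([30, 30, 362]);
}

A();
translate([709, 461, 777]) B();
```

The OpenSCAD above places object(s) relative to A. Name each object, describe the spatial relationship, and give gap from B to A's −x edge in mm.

A is a table. B is a stool. The stool is on top of the table. The gap from the stool to the table's −x edge is 709 mm.

The stool's min-x is at 709; the table's min-x is 0; gap = 709 mm.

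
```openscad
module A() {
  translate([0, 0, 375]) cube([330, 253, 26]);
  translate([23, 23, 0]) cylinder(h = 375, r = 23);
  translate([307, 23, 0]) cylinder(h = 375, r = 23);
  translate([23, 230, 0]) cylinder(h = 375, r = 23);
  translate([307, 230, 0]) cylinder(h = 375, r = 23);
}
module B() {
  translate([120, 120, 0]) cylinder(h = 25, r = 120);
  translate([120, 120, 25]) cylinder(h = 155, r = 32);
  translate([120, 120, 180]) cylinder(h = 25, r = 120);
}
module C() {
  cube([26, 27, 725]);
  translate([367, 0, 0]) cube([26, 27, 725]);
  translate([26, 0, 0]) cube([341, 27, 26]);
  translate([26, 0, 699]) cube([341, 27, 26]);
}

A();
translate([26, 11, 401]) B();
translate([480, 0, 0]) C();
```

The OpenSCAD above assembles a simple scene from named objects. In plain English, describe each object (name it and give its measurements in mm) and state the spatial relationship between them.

A is a four-legged stool. The seat is 330×253 mm, 26 mm thick, top at z = 401 mm. It stands on four round legs, each 46 mm in diameter, from z = 0 to the seat underside, each leg's axis is inset half a diameter from the nearest pair of seat edges (so the leg's bounding box is flush with the corner).

B is a spool: two coaxial disc flanges of radius 120 mm and thickness 25 mm, joined by a core cylinder of radius 32 mm and height 155 mm. The lower flange rests on z = 0 and the three cylinders share a vertical axis.

C is a picture frame with a 341×673 mm rectangular opening (x by z) and a uniform 26 mm border on every side. Frame depth is 27 mm along y. It is built from two vertical stiles running the full outside height and two horizontal rails spanning the gap between the stiles.

The spool is on top of the stool. The picture frame is on the floor beside the stool on its +x side.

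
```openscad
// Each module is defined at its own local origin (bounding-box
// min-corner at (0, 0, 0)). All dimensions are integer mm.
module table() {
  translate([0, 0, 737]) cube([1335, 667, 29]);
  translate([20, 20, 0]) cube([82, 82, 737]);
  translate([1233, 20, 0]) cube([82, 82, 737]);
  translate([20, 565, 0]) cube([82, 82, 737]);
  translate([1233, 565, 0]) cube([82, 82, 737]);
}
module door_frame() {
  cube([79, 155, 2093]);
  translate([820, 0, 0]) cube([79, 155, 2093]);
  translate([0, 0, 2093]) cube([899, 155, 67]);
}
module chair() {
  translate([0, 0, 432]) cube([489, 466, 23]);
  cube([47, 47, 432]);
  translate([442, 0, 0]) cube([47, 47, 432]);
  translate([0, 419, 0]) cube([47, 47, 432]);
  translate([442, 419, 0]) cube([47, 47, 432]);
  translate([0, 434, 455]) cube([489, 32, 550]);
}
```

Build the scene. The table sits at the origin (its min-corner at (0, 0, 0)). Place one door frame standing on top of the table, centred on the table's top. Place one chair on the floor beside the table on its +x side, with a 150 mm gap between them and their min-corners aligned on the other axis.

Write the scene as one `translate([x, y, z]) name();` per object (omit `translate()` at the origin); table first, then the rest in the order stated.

table();
translate([218, 256, 766]) door_frame();
translate([1485, 0, 0]) chair();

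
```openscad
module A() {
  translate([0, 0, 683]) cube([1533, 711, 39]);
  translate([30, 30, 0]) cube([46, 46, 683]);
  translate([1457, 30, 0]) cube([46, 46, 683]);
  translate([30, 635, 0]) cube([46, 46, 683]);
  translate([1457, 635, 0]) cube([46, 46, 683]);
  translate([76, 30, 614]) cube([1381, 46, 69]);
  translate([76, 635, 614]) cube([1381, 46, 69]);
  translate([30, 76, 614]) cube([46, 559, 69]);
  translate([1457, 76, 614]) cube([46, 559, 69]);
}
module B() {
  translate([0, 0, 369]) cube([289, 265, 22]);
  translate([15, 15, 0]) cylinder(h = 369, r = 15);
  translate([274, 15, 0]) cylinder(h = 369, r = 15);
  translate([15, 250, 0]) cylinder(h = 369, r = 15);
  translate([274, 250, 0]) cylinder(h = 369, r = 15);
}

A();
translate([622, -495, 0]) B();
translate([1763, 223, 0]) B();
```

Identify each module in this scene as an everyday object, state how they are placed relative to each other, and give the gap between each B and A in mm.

Each stool's nearest face is 230 mm from the table's bounding box.

A is a table. B is a stool. Two stools sit around the table at the −y, +x sides. The gap between each stool and the table is 230 mm.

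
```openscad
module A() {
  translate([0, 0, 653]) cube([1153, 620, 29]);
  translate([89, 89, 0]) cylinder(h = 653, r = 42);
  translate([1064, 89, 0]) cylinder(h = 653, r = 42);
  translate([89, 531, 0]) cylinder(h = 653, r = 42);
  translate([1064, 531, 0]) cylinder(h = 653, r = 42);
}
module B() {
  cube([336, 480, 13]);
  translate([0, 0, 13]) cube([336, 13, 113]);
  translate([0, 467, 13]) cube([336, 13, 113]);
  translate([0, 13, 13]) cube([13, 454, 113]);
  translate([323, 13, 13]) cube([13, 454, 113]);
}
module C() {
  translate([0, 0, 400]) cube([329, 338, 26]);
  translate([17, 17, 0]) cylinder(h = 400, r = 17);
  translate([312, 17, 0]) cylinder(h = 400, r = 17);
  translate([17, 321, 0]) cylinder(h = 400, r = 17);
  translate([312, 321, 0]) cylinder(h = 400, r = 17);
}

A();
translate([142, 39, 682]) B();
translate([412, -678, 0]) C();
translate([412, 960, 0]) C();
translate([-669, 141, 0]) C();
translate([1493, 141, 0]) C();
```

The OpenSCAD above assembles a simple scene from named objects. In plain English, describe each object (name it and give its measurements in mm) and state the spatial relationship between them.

A is a table: top 1153 mm (x) × 620 mm (y), 29 mm thick, upper face at z = 682 mm, on four round legs of 84 mm diameter, each leg's bounding box inset 47 mm from the nearest pair of top edges, running from z = 0 to the bottom of the top.

B is an open-topped rectangular box: outside dimensions 336×480×126 mm, with a uniform wall and base thickness of 13 mm. The base is a full 336×480 slab on the floor; four walls sit on top of the base. The front and back walls (the −y and +y sides) span the full width; the two side walls fit between them.

C is a four-legged stool. The seat is a 329×338×26 mm slab whose top surface is at z = 426 mm; four round legs, each 34 mm in diameter, run from the floor (z = 0) to the underside of the seat, each leg's axis is inset half a diameter from the nearest pair of seat edges (so the leg's bounding box is flush with the corner).

The open box is on top of the table. Four stools sit around the table at the −y, +y, −x, +x sides.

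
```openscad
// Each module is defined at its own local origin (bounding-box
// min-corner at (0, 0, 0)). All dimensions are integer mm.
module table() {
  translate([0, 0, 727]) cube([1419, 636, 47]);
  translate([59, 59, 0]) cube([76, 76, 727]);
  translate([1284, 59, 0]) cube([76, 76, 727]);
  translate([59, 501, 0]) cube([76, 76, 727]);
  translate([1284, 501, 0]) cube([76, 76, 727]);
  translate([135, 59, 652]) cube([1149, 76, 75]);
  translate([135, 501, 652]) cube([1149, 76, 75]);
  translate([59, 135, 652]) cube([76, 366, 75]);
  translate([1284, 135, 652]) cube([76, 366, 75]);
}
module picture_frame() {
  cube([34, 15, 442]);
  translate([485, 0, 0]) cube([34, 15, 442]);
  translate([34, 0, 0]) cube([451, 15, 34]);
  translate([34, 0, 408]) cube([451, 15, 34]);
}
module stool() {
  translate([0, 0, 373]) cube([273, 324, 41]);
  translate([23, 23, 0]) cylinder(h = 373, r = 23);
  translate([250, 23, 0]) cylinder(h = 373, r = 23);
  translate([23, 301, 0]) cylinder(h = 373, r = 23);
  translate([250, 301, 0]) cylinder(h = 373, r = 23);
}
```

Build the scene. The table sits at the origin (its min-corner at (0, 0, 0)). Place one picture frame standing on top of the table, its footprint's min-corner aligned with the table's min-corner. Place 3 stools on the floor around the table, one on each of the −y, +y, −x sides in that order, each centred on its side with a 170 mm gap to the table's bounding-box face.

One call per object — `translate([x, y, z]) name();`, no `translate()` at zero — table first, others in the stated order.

table();
translate([0, 0, 774]) picture_frame();
translate([573, -494, 0]) stool();
translate([573, 806, 0]) stool();
translate([-443, 156, 0]) stool();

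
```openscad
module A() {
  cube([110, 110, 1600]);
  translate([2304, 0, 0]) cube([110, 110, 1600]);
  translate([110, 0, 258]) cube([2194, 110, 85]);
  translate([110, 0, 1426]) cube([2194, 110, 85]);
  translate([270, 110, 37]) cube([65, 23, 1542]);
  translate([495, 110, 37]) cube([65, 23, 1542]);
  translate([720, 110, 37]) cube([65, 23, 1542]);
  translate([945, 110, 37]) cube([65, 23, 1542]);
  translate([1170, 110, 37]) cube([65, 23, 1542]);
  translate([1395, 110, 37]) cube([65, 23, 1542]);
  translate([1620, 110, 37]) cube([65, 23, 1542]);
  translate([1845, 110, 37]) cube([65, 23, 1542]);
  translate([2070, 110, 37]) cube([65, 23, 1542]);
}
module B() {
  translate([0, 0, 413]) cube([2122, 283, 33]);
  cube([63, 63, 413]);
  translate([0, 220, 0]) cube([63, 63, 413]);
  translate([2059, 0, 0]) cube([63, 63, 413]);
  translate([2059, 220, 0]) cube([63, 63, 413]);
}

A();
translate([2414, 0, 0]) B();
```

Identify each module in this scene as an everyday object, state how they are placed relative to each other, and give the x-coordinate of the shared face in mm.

The fence section's +x face and the bench's −x face are both at x = 2414 mm.

A is a fence section. B is a bench. The bench is against the fence section's +x side, with their −y faces flush. The x-coordinate of the shared face is 2414 mm.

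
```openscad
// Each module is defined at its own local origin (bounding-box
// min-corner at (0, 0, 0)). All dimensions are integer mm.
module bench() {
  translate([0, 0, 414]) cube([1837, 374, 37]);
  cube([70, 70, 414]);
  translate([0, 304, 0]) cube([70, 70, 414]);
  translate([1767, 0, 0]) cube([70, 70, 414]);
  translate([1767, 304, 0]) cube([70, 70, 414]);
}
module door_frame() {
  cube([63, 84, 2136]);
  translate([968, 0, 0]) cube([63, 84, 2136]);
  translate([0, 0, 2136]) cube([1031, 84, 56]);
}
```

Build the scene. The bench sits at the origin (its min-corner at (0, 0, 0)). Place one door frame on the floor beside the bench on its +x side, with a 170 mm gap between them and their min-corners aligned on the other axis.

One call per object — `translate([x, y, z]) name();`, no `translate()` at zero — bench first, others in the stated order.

bench();
translate([2007, 0, 0]) door_frame();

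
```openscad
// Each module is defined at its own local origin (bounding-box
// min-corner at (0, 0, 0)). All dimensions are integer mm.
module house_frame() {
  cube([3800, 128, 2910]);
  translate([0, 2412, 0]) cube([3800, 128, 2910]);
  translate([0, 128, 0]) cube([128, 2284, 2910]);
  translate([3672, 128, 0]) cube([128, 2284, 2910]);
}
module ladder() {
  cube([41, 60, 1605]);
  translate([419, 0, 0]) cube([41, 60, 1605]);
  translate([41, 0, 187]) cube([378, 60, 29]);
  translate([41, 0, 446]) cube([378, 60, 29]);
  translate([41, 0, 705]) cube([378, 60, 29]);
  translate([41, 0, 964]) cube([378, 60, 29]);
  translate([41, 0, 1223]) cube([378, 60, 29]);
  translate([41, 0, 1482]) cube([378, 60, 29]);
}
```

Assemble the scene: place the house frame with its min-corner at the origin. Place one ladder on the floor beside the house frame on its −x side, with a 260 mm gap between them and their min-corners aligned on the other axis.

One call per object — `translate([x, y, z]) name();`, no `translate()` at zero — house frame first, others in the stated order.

house_frame();
translate([-720, 0, 0]) ladder();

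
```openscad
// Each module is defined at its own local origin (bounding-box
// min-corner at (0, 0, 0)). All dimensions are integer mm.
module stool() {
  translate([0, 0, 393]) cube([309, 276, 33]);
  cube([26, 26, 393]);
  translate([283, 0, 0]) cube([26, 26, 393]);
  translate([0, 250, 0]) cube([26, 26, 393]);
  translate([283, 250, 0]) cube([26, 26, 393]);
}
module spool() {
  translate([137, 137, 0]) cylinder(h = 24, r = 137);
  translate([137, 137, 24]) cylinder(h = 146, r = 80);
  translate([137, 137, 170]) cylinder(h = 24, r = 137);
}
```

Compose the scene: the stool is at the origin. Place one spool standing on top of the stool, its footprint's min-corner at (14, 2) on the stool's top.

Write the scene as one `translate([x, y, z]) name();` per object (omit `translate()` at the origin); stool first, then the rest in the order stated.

stool();
translate([14, 2, 426]) spool();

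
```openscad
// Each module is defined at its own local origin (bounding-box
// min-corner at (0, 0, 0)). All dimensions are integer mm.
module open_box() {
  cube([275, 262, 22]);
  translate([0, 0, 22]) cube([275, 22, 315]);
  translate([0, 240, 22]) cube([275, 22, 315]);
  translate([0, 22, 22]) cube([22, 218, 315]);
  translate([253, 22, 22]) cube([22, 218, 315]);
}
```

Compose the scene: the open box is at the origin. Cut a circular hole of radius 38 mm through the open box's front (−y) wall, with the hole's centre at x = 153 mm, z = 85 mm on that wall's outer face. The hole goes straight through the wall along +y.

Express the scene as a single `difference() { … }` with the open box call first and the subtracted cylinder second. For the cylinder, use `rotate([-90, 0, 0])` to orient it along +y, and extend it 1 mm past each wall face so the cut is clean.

difference() {
  open_box();
  translate([153, -1, 85]) rotate([-90, 0, 0]) cylinder(h = 24, r = 38);
}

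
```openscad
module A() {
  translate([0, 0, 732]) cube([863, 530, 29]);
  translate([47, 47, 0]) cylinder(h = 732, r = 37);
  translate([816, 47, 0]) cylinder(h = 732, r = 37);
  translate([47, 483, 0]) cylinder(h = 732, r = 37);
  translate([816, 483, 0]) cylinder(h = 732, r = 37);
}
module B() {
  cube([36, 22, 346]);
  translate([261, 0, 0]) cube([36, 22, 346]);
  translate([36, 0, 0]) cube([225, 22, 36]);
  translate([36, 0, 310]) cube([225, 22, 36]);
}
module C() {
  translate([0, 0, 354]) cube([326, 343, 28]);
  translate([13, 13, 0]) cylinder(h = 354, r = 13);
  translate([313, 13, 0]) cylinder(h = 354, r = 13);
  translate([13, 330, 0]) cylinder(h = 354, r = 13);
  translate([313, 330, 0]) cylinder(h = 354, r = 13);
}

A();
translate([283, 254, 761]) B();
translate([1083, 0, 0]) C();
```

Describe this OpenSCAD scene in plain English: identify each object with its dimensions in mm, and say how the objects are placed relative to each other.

A is a table: top 863 mm (x) × 530 mm (y), 29 mm thick, upper face at z = 761 mm, on four round legs of 74 mm diameter, each leg's bounding box inset 10 mm from the nearest pair of top edges, running from z = 0 to the bottom of the top.

B is a picture frame with a 225×274 mm rectangular opening (x by z) and a uniform 36 mm border on every side. Frame depth is 22 mm along y. It is built from two vertical stiles running the full outside height and two horizontal rails spanning the gap between the stiles.

C is a four-legged stool. The seat is a 326×343×28 mm slab whose top surface is at z = 382 mm; four round legs, each 26 mm in diameter, run from the floor (z = 0) to the underside of the seat, each leg's axis is inset half a diameter from the nearest pair of seat edges (so the leg's bounding box is flush with the corner).

The picture frame is on top of the table, centred. The stool is on the floor beside the table on its +x side.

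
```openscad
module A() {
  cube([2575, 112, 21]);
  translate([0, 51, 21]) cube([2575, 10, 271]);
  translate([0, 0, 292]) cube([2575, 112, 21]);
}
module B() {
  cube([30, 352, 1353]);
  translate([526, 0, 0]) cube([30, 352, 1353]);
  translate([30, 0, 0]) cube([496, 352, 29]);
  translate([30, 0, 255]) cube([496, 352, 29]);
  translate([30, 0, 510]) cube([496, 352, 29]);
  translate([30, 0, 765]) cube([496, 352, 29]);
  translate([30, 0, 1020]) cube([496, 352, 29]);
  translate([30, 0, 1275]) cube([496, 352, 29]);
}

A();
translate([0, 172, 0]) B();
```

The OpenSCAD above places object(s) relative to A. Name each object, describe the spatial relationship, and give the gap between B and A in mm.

A is an I-beam. B is a bookshelf. The bookshelf is on the floor beside the I-beam on its +y side. The gap between the bookshelf and the I-beam is 60 mm.

The bookshelf's nearest face is 60 mm from the I-beam's +y face.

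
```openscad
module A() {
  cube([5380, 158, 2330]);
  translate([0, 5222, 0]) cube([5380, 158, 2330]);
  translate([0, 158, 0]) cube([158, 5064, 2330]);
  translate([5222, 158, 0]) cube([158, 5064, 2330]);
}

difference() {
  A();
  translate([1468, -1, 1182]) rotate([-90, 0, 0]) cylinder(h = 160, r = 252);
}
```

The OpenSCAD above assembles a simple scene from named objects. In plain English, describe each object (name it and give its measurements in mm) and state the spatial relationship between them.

A is a box-shaped house frame (walls only): outside footprint 5380×5380 mm, wall height 2330 mm, wall thickness 158 mm. The two y-facing walls run the full x-width; the two x-facing walls fit between the inner faces of the y-facing walls.

The house frame has a circular hole of radius 252 mm through its front wall, centred at (x = 1468, z = 1182).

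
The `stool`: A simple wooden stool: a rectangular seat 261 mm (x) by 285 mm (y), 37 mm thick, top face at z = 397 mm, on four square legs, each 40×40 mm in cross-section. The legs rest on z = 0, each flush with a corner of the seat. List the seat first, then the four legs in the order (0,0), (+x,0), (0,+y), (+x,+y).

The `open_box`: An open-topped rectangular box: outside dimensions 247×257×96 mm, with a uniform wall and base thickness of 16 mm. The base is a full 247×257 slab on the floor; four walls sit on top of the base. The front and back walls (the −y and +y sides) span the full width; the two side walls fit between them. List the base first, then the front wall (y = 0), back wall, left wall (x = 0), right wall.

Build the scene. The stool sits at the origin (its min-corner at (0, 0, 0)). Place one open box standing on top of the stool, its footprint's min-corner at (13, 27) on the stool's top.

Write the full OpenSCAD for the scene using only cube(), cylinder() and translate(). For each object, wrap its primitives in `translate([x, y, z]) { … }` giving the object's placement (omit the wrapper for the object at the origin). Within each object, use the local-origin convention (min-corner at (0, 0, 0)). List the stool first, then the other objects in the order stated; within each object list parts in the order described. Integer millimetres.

translate([0, 0, 360]) cube([261, 285, 37]);
cube([40, 40, 360]);
translate([221, 0, 0]) cube([40, 40, 360]);
translate([0, 245, 0]) cube([40, 40, 360]);
translate([221, 245, 0]) cube([40, 40, 360]);
translate([13, 27, 397]) {
  cube([247, 257, 16]);
  translate([0, 0, 16]) cube([247, 16, 80]);
  translate([0, 241, 16]) cube([247, 16, 80]);
  translate([0, 16, 16]) cube([16, 225, 80]);
  translate([231, 16, 16]) cube([16, 225, 80]);
}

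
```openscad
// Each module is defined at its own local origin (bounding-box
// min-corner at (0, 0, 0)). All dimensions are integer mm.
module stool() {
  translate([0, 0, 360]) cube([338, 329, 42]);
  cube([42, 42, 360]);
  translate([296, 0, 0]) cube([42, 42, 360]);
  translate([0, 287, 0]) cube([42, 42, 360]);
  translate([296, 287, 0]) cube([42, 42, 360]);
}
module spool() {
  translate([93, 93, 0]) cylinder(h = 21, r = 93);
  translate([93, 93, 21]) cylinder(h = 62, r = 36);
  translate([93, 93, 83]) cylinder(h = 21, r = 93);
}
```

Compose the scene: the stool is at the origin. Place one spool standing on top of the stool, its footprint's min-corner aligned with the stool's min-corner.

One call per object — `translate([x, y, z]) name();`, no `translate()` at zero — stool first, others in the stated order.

stool();
translate([0, 0, 402]) spool();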